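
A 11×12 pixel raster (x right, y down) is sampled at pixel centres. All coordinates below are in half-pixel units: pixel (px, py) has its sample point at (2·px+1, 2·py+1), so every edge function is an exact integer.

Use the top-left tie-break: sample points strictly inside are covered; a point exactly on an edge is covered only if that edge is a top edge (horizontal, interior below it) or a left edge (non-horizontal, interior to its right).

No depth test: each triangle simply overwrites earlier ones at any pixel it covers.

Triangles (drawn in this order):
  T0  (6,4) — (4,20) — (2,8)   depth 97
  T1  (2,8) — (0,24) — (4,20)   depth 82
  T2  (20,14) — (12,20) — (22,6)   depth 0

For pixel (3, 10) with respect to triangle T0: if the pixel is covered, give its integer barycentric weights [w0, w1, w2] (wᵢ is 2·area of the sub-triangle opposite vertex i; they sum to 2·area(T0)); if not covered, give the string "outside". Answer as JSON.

T0:
  2·area = 56
  edge (6, 4)→(4, 20): d=(-2,16) right/bottom  bias=-1
  edge (4, 20)→(2, 8): d=(-2,-12) top-left  bias=+0
  edge (2, 8)→(6, 4): d=(4,-4) top-left  bias=+0
    (4,0)@(9, 1): e=[-42,98,0] → ·  [on edge]
    (3,1)@(7, 3): e=[-14,70,0] → ·  [on edge]
    (2,2)@(5, 5): e=[14,42,0] → █  [on edge]
    (3,2)@(7, 5): e=[-18,66,8] → ·
    (1,3)@(3, 7): e=[42,14,0] → █  [on edge]
    (3,3)@(7, 7): e=[-22,62,16] → ·
    (0,4)@(1, 9): e=[70,-14,0] → ·  [on edge]
    (1,4)@(3, 9): e=[38,10,8] → █
    (3,4)@(7, 9): e=[-26,58,24] → ·
    (1,5)@(3, 11): e=[34,6,16] → █
    (3,5)@(7, 11): e=[-30,54,32] → ·
    (1,6)@(3, 13): e=[30,2,24] → █
  covered (8 px):
    · · · · · · · · · · ·
    · · · · · · · · · · ·
    · · █ · · · · · · · ·
    · █ █ · · · · · · · ·
    · █ █ · · · · · · · ·
    · █ █ · · · · · · · ·
    · █ · · · · · · · · ·
    · · · · · · · · · · ·
    · · · · · · · · · · ·
    · · · · · · · · · · ·
    · · · · · · · · · · ·
    · · · · · · · · · · ·
T1:
  2·area = 56  (B↔C swapped to make it positive)
  edge (2, 8)→(4, 20): d=(2,12) right/bottom  bias=-1
  edge (4, 20)→(0, 24): d=(-4,4) right/bottom  bias=-1
  edge (0, 24)→(2, 8): d=(2,-16) top-left  bias=+0
    (10,1)@(21, 3): e=[-238,0,294] → ·  [on edge]
    (9,2)@(19, 5): e=[-210,0,266] → ·  [on edge]
    (8,3)@(17, 7): e=[-182,0,238] → ·  [on edge]
    (7,4)@(15, 9): e=[-154,0,210] → ·  [on edge]
    (6,5)@(13, 11): e=[-126,0,182] → ·  [on edge]
    (5,6)@(11, 13): e=[-98,0,154] → ·  [on edge]
    (1,7)@(3, 15): e=[2,24,30] → █
    (2,7)@(5, 15): e=[-22,16,62] → ·
    (4,7)@(9, 15): e=[-70,0,126] → ·  [on edge]
    (0,8)@(1, 17): e=[30,24,2] → █
    (2,8)@(5, 17): e=[-18,8,66] → ·
    (3,8)@(7, 17): e=[-42,0,98] → ·  [on edge]
    (2,9)@(5, 19): e=[-14,0,70] → ·  [on edge]
    (1,10)@(3, 21): e=[14,0,42] → ·  [on edge]
    (0,11)@(1, 23): e=[42,0,14] → ·  [on edge]
  covered (6 px):
    · · · · · · · · · · ·
    · · · · · · · · · · ·
    · · · · · · · · · · ·
    · · · · · · · · · · ·
    · · · · · · · · · · ·
    · · · · · · · · · · ·
    · · · · · · · · · · ·
    · █ · · · · · · · · ·
    █ █ · · · · · · · · ·
    █ █ · · · · · · · · ·
    █ · · · · · · · · · ·
    · · · · · · · · · · ·
T2:
  2·area = 52
  edge (20, 14)→(12, 20): d=(-8,6) right/bottom  bias=-1
  edge (12, 20)→(22, 6): d=(10,-14) top-left  bias=+0
  edge (22, 6)→(20, 14): d=(-2,8) right/bottom  bias=-1
    (10,4)@(21, 9): e=[34,16,2] → █
    (9,5)@(19, 11): e=[30,8,14] → █
    (10,5)@(21, 11): e=[18,36,-2] → ·
    (8,6)@(17, 13): e=[26,0,26] → █  [on edge]
    (10,6)@(21, 13): e=[2,56,-6] → ·
    (8,7)@(17, 15): e=[10,20,22] → █
    (9,7)@(19, 15): e=[-2,48,6] → ·
    (7,8)@(15, 17): e=[6,12,34] → █
    (8,8)@(17, 17): e=[-6,40,18] → ·
    (6,9)@(13, 19): e=[2,4,46] → █
    (7,9)@(15, 19): e=[-10,32,30] → ·
    (6,10)@(13, 21): e=[-14,24,42] → ·
  covered (7 px):
    · · · · · · · · · · ·
    · · · · · · · · · · ·
    · · · · · · · · · · ·
    · · · · · · · · · · ·
    · · · · · · · · · · █
    · · · · · · · · · █ ·
    · · · · · · · · █ █ ·
    · · · · · · · · █ · ·
    · · · · · · · █ · · ·
    · · · · · · █ · · · ·
    · · · · · · · · · · ·
    · · · · · · · · · · ·

Final: "outside"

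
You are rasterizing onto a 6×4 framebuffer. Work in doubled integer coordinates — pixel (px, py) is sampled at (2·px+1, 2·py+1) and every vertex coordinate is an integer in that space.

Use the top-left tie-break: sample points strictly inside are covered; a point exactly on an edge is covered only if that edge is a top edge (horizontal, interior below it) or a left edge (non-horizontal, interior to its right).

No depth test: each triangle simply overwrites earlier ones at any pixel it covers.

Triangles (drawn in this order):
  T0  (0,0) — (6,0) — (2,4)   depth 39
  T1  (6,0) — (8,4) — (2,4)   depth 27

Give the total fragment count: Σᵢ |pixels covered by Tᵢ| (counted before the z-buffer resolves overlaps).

T0:
  2·area = 24
  edge (0, 0)→(6, 0): d=(6,0) top-left  bias=+0
  edge (6, 0)→(2, 4): d=(-4,4) right/bottom  bias=-1
  edge (2, 4)→(0, 0): d=(-2,-4) top-left  bias=+0
    (0,0)@(1, 1): e=[6,16,2] → █
    (1,0)@(3, 1): e=[6,8,10] → █
    (2,0)@(5, 1): e=[6,0,18] → ·  [on edge]
    (0,1)@(1, 3): e=[18,8,-2] → ·
    (1,1)@(3, 3): e=[18,0,6] → ·  [on edge]
    (0,2)@(1, 5): e=[30,0,-6] → ·  [on edge]
  covered (2 px):
    █ █ · · · ·
    · · · · · ·
    · · · · · ·
    · · · · · ·
T1:
  2·area = 24
  edge (6, 0)→(8, 4): d=(2,4) right/bottom  bias=-1
  edge (8, 4)→(2, 4): d=(-6,0) right/bottom  bias=-1
  edge (2, 4)→(6, 0): d=(4,-4) top-left  bias=+0
    (2,0)@(5, 1): e=[6,18,0] → █  [on edge]
    (3,0)@(7, 1): e=[-2,18,8] → ·
    (1,1)@(3, 3): e=[18,6,0] → █  [on edge]
    (3,1)@(7, 3): e=[2,6,16] → █
    (4,1)@(9, 3): e=[-6,6,24] → ·
    (0,2)@(1, 5): e=[30,-6,0] → ·  [on edge]
    (1,2)@(3, 5): e=[22,-6,8] → ·
    (2,2)@(5, 5): e=[14,-6,16] → ·
    (3,2)@(7, 5): e=[6,-6,24] → ·
  covered (4 px):
    · · █ · · ·
    · █ █ █ · ·
    · · · · · ·
    · · · · · ·

Result: 6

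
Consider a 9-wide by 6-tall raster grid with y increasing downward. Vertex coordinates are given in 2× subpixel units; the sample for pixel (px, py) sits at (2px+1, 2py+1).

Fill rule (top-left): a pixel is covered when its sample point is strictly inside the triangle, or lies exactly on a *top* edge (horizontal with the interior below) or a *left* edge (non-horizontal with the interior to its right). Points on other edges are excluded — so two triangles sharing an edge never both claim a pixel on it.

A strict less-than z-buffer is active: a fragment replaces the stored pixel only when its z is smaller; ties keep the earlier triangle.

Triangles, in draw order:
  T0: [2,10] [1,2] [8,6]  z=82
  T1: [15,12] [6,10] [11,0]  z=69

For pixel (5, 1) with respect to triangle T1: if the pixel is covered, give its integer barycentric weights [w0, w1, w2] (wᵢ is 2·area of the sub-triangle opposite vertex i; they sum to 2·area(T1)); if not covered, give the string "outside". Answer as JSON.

T0:
  2·area = 52
  edge (2, 10)→(1, 2): d=(-1,-8) top-left  bias=+0
  edge (1, 2)→(8, 6): d=(7,4) right/bottom  bias=-1
  edge (8, 6)→(2, 10): d=(-6,4) right/bottom  bias=-1
    (1,2)@(3, 5): e=[13,13,26] → █
    (2,2)@(5, 5): e=[29,5,18] → █
    (3,2)@(7, 5): e=[45,-3,10] → ·
    (1,3)@(3, 7): e=[11,27,14] → █
    (3,3)@(7, 7): e=[43,11,-2] → ·
    (1,4)@(3, 9): e=[9,41,2] → █
    (2,4)@(5, 9): e=[25,33,-6] → ·
    (1,5)@(3, 11): e=[7,55,-10] → ·
  covered (5 px):
    · · · · · · · · ·
    · · · · · · · · ·
    · █ █ · · · · · ·
    · █ █ · · · · · ·
    · █ · · · · · · ·
    · · · · · · · · ·
T1:
  2·area = 100
  edge (15, 12)→(6, 10): d=(-9,-2) top-left  bias=+0
  edge (6, 10)→(11, 0): d=(5,-10) top-left  bias=+0
  edge (11, 0)→(15, 12): d=(4,12) right/bottom  bias=-1
    (5,0)@(11, 1): e=[91,5,4] → █
    (6,0)@(13, 1): e=[95,25,-20] → ·
    (5,1)@(11, 3): e=[73,15,12] → █
    (6,1)@(13, 3): e=[77,35,-12] → ·
    (4,2)@(9, 5): e=[51,5,44] → █
    (6,2)@(13, 5): e=[59,45,-4] → ·
    (4,3)@(9, 7): e=[33,15,52] → █
    (6,3)@(13, 7): e=[41,55,4] → █
    (7,3)@(15, 7): e=[45,75,-20] → ·
    (3,4)@(7, 9): e=[11,5,84] → █
    (7,4)@(15, 9): e=[27,85,-12] → ·
    (3,5)@(7, 11): e=[-7,15,92] → ·
  covered (13 px):
    · · · · · █ · · ·
    · · · · · █ · · ·
    · · · · █ █ · · ·
    · · · · █ █ █ · ·
    · · · █ █ █ █ · ·
    · · · · · █ █ · ·

Final: [15,12,73]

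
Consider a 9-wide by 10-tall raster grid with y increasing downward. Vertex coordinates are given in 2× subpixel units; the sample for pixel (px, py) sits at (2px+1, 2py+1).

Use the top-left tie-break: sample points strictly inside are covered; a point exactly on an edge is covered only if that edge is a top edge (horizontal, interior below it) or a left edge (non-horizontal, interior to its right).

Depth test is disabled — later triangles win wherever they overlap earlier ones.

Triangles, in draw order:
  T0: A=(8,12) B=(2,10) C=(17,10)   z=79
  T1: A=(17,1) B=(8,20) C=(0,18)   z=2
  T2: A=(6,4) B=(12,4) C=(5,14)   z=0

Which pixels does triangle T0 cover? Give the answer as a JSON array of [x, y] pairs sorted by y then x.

T0:
  2·area = 30
  edge (8, 12)→(2, 10): d=(-6,-2) top-left  bias=+0
  edge (2, 10)→(17, 10): d=(15,0) top-left  bias=+0
  edge (17, 10)→(8, 12): d=(-9,2) right/bottom  bias=-1
    (2,5)@(5, 11): e=[0,15,15] → X  [on edge]
    (3,5)@(7, 11): e=[4,15,11] → X
    (4,5)@(9, 11): e=[8,15,7] → X
    (5,5)@(11, 11): e=[12,15,3] → X
    (6,5)@(13, 11): e=[16,15,-1] → .
    (2,6)@(5, 13): e=[-12,45,-3] → .
    (3,6)@(7, 13): e=[-8,45,-7] → .
    (4,6)@(9, 13): e=[-4,45,-11] → .
    (5,6)@(11, 13): e=[0,45,-15] → .  [on edge]
    (8,7)@(17, 15): e=[0,75,-45] → .  [on edge]
  covered (4 px):
    . . . . . . . . .
    . . . . . . . . .
    . . . . . . . . .
    . . . . . . . . .
    . . . . . . . . .
    . . X X X X . . .
    . . . . . . . . .
    . . . . . . . . .
    . . . . . . . . .
    . . . . . . . . .
T1:
  2·area = 170
  edge (17, 1)→(8, 20): d=(-9,19) right/bottom  bias=-1
  edge (8, 20)→(0, 18): d=(-8,-2) top-left  bias=+0
  edge (0, 18)→(17, 1): d=(17,-17) top-left  bias=+0
    (8,0)@(17, 1): e=[0,170,0] → .  [on edge]
    (7,1)@(15, 3): e=[20,150,0] → X  [on edge]
    (8,1)@(17, 3): e=[-18,154,34] → .
    (6,2)@(13, 5): e=[40,130,0] → X  [on edge]
    (8,2)@(17, 5): e=[-36,138,68] → .
    (5,3)@(11, 7): e=[60,110,0] → X  [on edge]
    (7,3)@(15, 7): e=[-16,118,68] → .
    (4,4)@(9, 9): e=[80,90,0] → X  [on edge]
    (7,4)@(15, 9): e=[-34,102,102] → .
    (3,5)@(7, 11): e=[100,70,0] → X  [on edge]
    (6,5)@(13, 11): e=[-14,82,102] → .
    (2,6)@(5, 13): e=[120,50,0] → X  [on edge]
    (1,7)@(3, 15): e=[140,30,0] → X  [on edge]
    (0,8)@(1, 17): e=[160,10,0] → X  [on edge]
  covered (26 px):
    . . . . . . . . .
    . . . . . . . X .
    . . . . . . X X .
    . . . . . X X . .
    . . . . X X X . .
    . . . X X X . . .
    . . X X X X . . .
    . X X X X . . . .
    X X X X X . . . .
    . . X X . . . . .
T2:
  2·area = 60
  edge (6, 4)→(12, 4): d=(6,0) top-left  bias=+0
  edge (12, 4)→(5, 14): d=(-7,10) right/bottom  bias=-1
  edge (5, 14)→(6, 4): d=(1,-10) top-left  bias=+0
    (3,2)@(7, 5): e=[6,43,11] → X
    (4,2)@(9, 5): e=[6,23,31] → X
    (5,2)@(11, 5): e=[6,3,51] → X
    (6,2)@(13, 5): e=[6,-17,71] → .
    (3,3)@(7, 7): e=[18,29,13] → X
    (5,3)@(11, 7): e=[18,-11,53] → .
    (3,4)@(7, 9): e=[30,15,15] → X
    (4,4)@(9, 9): e=[30,-5,35] → .
    (3,5)@(7, 11): e=[42,1,17] → X
    (4,5)@(9, 11): e=[42,-19,37] → .
    (3,6)@(7, 13): e=[54,-13,19] → .
  covered (7 px):
    . . . . . . . . .
    . . . . . . . . .
    . . . X X X . . .
    . . . X X . . . .
    . . . X . . . . .
    . . . X . . . . .
    . . . . . . . . .
    . . . . . . . . .
    . . . . . . . . .
    . . . . . . . . .

Answer: [[2,5],[3,5],[4,5],[5,5]]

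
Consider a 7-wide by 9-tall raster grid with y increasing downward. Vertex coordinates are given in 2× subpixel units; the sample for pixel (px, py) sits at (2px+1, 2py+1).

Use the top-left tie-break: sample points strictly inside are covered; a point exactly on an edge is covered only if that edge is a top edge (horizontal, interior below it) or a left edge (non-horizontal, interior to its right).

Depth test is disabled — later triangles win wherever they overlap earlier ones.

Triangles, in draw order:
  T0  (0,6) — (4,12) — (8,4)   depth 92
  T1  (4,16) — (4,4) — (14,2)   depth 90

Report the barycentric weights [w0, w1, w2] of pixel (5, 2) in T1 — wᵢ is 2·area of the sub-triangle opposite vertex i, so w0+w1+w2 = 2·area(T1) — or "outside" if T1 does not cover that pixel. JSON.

T0:
  2·area = 56  (B↔C swapped to make it positive)
  edge (0, 6)→(8, 4): d=(8,-2) top-left  bias=+0
  edge (8, 4)→(4, 12): d=(-4,8) right/bottom  bias=-1
  edge (4, 12)→(0, 6): d=(-4,-6) top-left  bias=+0
    (2,2)@(5, 5): e=[2,20,34] → █
    (3,2)@(7, 5): e=[6,4,46] → █
    (4,2)@(9, 5): e=[10,-12,58] → ·
    (0,3)@(1, 7): e=[10,44,2] → █
    (1,3)@(3, 7): e=[14,28,14] → █
    (3,3)@(7, 7): e=[22,-4,38] → ·
    (0,4)@(1, 9): e=[26,36,-6] → ·
    (1,4)@(3, 9): e=[30,20,6] → █
    (3,4)@(7, 9): e=[38,-12,30] → ·
    (1,5)@(3, 11): e=[46,12,-2] → ·
    (2,5)@(5, 11): e=[50,-4,10] → ·
  covered (7 px):
    · · · · · · ·
    · · · · · · ·
    · · █ █ · · ·
    █ █ █ · · · ·
    · █ █ · · · ·
    · · · · · · ·
    · · · · · · ·
    · · · · · · ·
    · · · · · · ·
T1:
  2·area = 120
  edge (4, 16)→(4, 4): d=(0,-12) top-left  bias=+0
  edge (4, 4)→(14, 2): d=(10,-2) top-left  bias=+0
  edge (14, 2)→(4, 16): d=(-10,14) right/bottom  bias=-1
    (4,1)@(9, 3): e=[60,0,60] → █  [on edge]
    (5,1)@(11, 3): e=[84,4,32] → █
    (6,1)@(13, 3): e=[108,8,4] → █
    (2,2)@(5, 5): e=[12,12,96] → █
    (3,2)@(7, 5): e=[36,16,68] → █
    (6,2)@(13, 5): e=[108,28,-16] → ·
    (2,3)@(5, 7): e=[12,32,76] → █
    (5,3)@(11, 7): e=[84,44,-8] → ·
    (2,4)@(5, 9): e=[12,52,56] → █
    (4,4)@(9, 9): e=[60,60,0] → ·  [on edge]
    (2,5)@(5, 11): e=[12,72,36] → █
    (4,5)@(9, 11): e=[60,80,-20] → ·
  covered (15 px):
    · · · · · · ·
    · · · · █ █ █
    · · █ █ █ █ ·
    · · █ █ █ · ·
    · · █ █ · · ·
    · · █ █ · · ·
    · · █ · · · ·
    · · · · · · ·
    · · · · · · ·

Final: [24,12,84]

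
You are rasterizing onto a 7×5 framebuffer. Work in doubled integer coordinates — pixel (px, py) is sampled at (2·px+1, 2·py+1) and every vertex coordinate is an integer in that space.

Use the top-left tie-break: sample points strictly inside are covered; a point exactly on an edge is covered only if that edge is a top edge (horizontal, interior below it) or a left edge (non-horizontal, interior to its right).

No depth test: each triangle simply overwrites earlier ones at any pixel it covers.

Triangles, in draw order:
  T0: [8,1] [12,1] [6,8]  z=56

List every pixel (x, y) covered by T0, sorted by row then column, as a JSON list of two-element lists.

T0:
  2·area = 28
  edge (8, 1)→(12, 1): d=(4,0) top-left  bias=+0
  edge (12, 1)→(6, 8): d=(-6,7) right/bottom  bias=-1
  edge (6, 8)→(8, 1): d=(2,-7) top-left  bias=+0
    (0,0)@(1, 1): e=[0,77,-49] → ·  [on edge]
    (1,0)@(3, 1): e=[0,63,-35] → ·  [on edge]
    (2,0)@(5, 1): e=[0,49,-21] → ·  [on edge]
    (3,0)@(7, 1): e=[0,35,-7] → ·  [on edge]
    (4,0)@(9, 1): e=[0,21,7] → █  [on edge]
    (5,0)@(11, 1): e=[0,7,21] → █  [on edge]
    (6,0)@(13, 1): e=[0,-7,35] → ·  [on edge]
    (4,1)@(9, 3): e=[8,9,11] → █
    (5,1)@(11, 3): e=[8,-5,25] → ·
    (3,2)@(7, 5): e=[16,11,1] → █
    (4,2)@(9, 5): e=[16,-3,15] → ·
    (3,3)@(7, 7): e=[24,-1,5] → ·
  covered (4 px):
    · · · · █ █ ·
    · · · · █ · ·
    · · · █ · · ·
    · · · · · · ·
    · · · · · · ·

Result: [[4,0],[5,0],[4,1],[3,2]]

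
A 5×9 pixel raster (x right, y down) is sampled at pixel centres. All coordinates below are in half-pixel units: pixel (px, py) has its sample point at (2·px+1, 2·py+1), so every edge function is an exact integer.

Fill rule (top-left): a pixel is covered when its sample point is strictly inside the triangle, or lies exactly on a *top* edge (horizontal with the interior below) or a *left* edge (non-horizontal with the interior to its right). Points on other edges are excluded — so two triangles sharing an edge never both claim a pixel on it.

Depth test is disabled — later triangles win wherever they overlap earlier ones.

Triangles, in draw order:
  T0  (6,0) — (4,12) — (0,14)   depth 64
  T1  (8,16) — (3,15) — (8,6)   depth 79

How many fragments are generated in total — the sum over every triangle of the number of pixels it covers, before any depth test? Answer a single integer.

T0:
  2·area = 44
  edge (6, 0)→(4, 12): d=(-2,12) right/bottom  bias=-1
  edge (4, 12)→(0, 14): d=(-4,2) right/bottom  bias=-1
  edge (0, 14)→(6, 0): d=(6,-14) top-left  bias=+0
    (2,1)@(5, 3): e=[6,34,4] → █
    (3,1)@(7, 3): e=[-18,30,32] → ·
    (2,2)@(5, 5): e=[2,26,16] → █
    (3,2)@(7, 5): e=[-22,22,44] → ·
    (1,3)@(3, 7): e=[22,22,0] → █  [on edge]
    (2,3)@(5, 7): e=[-2,18,28] → ·
    (1,4)@(3, 9): e=[18,14,12] → █
    (2,4)@(5, 9): e=[-6,10,40] → ·
    (1,5)@(3, 11): e=[14,6,24] → █
    (2,5)@(5, 11): e=[-10,2,52] → ·
    (0,6)@(1, 13): e=[34,2,8] → █
    (1,6)@(3, 13): e=[10,-2,36] → ·
  covered (6 px):
    · · · · ·
    · · █ · ·
    · · █ · ·
    · █ · · ·
    · █ · · ·
    · █ · · ·
    █ · · · ·
    · · · · ·
    · · · · ·
T1:
  2·area = 50
  edge (8, 16)→(3, 15): d=(-5,-1) top-left  bias=+0
  edge (3, 15)→(8, 6): d=(5,-9) top-left  bias=+0
  edge (8, 6)→(8, 16): d=(0,10) right/bottom  bias=-1
    (3,4)@(7, 9): e=[34,6,10] → █
    (4,4)@(9, 9): e=[36,24,-10] → ·
    (3,5)@(7, 11): e=[24,16,10] → █
    (4,5)@(9, 11): e=[26,34,-10] → ·
    (2,6)@(5, 13): e=[12,8,30] → █
    (4,6)@(9, 13): e=[16,44,-10] → ·
    (1,7)@(3, 15): e=[0,0,50] → █  [on edge]
    (4,7)@(9, 15): e=[6,54,-10] → ·
    (1,8)@(3, 17): e=[-10,10,50] → ·
    (2,8)@(5, 17): e=[-8,28,30] → ·
    (3,8)@(7, 17): e=[-6,46,10] → ·
  covered (7 px):
    · · · · ·
    · · · · ·
    · · · · ·
    · · · · ·
    · · · █ ·
    · · · █ ·
    · · █ █ ·
    · █ █ █ ·
    · · · · ·

Final: 13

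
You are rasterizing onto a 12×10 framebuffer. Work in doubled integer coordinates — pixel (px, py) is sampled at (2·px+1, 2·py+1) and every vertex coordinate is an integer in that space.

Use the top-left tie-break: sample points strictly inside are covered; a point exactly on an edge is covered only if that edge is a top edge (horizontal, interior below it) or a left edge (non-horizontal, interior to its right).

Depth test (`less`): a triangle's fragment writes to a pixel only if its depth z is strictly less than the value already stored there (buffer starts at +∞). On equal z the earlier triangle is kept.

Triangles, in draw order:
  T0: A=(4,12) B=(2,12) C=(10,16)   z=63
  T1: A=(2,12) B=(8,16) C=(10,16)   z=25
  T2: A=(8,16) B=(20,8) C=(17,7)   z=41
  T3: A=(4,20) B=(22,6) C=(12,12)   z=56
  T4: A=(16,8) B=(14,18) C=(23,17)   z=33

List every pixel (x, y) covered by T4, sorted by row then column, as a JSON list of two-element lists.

T0:
  2·area = 8  (B↔C swapped to make it positive)
  edge (4, 12)→(10, 16): d=(6,4) right/bottom  bias=-1
  edge (10, 16)→(2, 12): d=(-8,-4) top-left  bias=+0
  edge (2, 12)→(4, 12): d=(2,0) top-left  bias=+0
    (2,6)@(5, 13): e=[2,4,2] → █
    (3,6)@(7, 13): e=[-6,12,2] → ·
    (2,7)@(5, 15): e=[14,-12,6] → ·
  covered (1 px):
    · · · · · · · · · · · ·
    · · · · · · · · · · · ·
    · · · · · · · · · · · ·
    · · · · · · · · · · · ·
    · · · · · · · · · · · ·
    · · · · · · · · · · · ·
    · · █ · · · · · · · · ·
    · · · · · · · · · · · ·
    · · · · · · · · · · · ·
    · · · · · · · · · · · ·
T1:
  2·area = 8  (B↔C swapped to make it positive)
  edge (2, 12)→(10, 16): d=(8,4) right/bottom  bias=-1
  edge (10, 16)→(8, 16): d=(-2,0) right/bottom  bias=-1
  edge (8, 16)→(2, 12): d=(-6,-4) top-left  bias=+0
    (3,7)@(7, 15): e=[4,2,2] → █
    (4,7)@(9, 15): e=[-4,2,10] → ·
    (3,8)@(7, 17): e=[20,-2,-10] → ·
  covered (1 px):
    · · · · · · · · · · · ·
    · · · · · · · · · · · ·
    · · · · · · · · · · · ·
    · · · · · · · · · · · ·
    · · · · · · · · · · · ·
    · · · · · · · · · · · ·
    · · · · · · · · · · · ·
    · · · █ · · · · · · · ·
    · · · · · · · · · · · ·
    · · · · · · · · · · · ·
T2:
  2·area = 36  (B↔C swapped to make it positive)
  edge (8, 16)→(17, 7): d=(9,-9) top-left  bias=+0
  edge (17, 7)→(20, 8): d=(3,1) right/bottom  bias=-1
  edge (20, 8)→(8, 16): d=(-12,8) right/bottom  bias=-1
    (11,0)@(23, 1): e=[0,-24,60] → ·  [on edge]
    (2,1)@(5, 3): e=[-144,0,180] → ·  [on edge]
    (10,1)@(21, 3): e=[0,-16,52] → ·  [on edge]
    (5,2)@(11, 5): e=[-72,0,108] → ·  [on edge]
    (9,2)@(19, 5): e=[0,-8,44] → ·  [on edge]
    (8,3)@(17, 7): e=[0,0,36] → ·  [on edge]
    (7,4)@(15, 9): e=[0,8,28] → █  [on edge]
    (8,4)@(17, 9): e=[18,6,12] → █
    (9,4)@(19, 9): e=[36,4,-4] → ·
    (11,4)@(23, 9): e=[72,0,-36] → ·  [on edge]
    (6,5)@(13, 11): e=[0,16,20] → █  [on edge]
    (8,5)@(17, 11): e=[36,12,-12] → ·
    (5,6)@(11, 13): e=[0,24,12] → █  [on edge]
    (4,7)@(9, 15): e=[0,32,4] → █  [on edge]
    (3,8)@(7, 17): e=[0,40,-4] → ·  [on edge]
    (2,9)@(5, 19): e=[0,48,-12] → ·  [on edge]
  covered (6 px):
    · · · · · · · · · · · ·
    · · · · · · · · · · · ·
    · · · · · · · · · · · ·
    · · · · · · · · · · · ·
    · · · · · · · █ █ · · ·
    · · · · · · █ █ · · · ·
    · · · · · █ · · · · · ·
    · · · · █ · · · · · · ·
    · · · · · · · · · · · ·
    · · · · · · · · · · · ·
T3:
  2·area = 32  (B↔C swapped to make it positive)
  edge (4, 20)→(12, 12): d=(8,-8) top-left  bias=+0
  edge (12, 12)→(22, 6): d=(10,-6) top-left  bias=+0
  edge (22, 6)→(4, 20): d=(-18,14) right/bottom  bias=-1
    (11,0)@(23, 1): e=[0,-44,76] → ·  [on edge]
    (10,1)@(21, 3): e=[0,-36,68] → ·  [on edge]
    (9,2)@(19, 5): e=[0,-28,60] → ·  [on edge]
    (8,3)@(17, 7): e=[0,-20,52] → ·  [on edge]
    (7,4)@(15, 9): e=[0,-12,44] → ·  [on edge]
    (8,4)@(17, 9): e=[16,0,16] → █  [on edge]
    (9,4)@(19, 9): e=[32,12,-12] → ·
    (6,5)@(13, 11): e=[0,-4,36] → ·  [on edge]
    (7,5)@(15, 11): e=[16,8,8] → █
    (8,5)@(17, 11): e=[32,20,-20] → ·
    (5,6)@(11, 13): e=[0,4,28] → █  [on edge]
    (6,6)@(13, 13): e=[16,16,0] → ·  [on edge]
    (3,7)@(7, 15): e=[-16,0,48] → ·  [on edge]
    (4,7)@(9, 15): e=[0,12,20] → █  [on edge]
    (3,8)@(7, 17): e=[0,20,12] → █  [on edge]
    (2,9)@(5, 19): e=[0,28,4] → █  [on edge]
  covered (6 px):
    · · · · · · · · · · · ·
    · · · · · · · · · · · ·
    · · · · · · · · · · · ·
    · · · · · · · · · · · ·
    · · · · · · · · █ · · ·
    · · · · · · · █ · · · ·
    · · · · · █ · · · · · ·
    · · · · █ · · · · · · ·
    · · · █ · · · · · · · ·
    · · █ · · · · · · · · ·
T4:
  2·area = 88  (B↔C swapped to make it positive)
  edge (16, 8)→(23, 17): d=(7,9) right/bottom  bias=-1
  edge (23, 17)→(14, 18): d=(-9,1) right/bottom  bias=-1
  edge (14, 18)→(16, 8): d=(2,-10) top-left  bias=+0
    (8,1)@(17, 3): e=[-44,132,0] → ·  [on edge]
    (8,5)@(17, 11): e=[12,60,16] → █
    (9,5)@(19, 11): e=[-6,58,36] → ·
    (7,6)@(15, 13): e=[44,44,0] → █  [on edge]
    (9,6)@(19, 13): e=[8,40,40] → █
    (10,6)@(21, 13): e=[-10,38,60] → ·
    (7,7)@(15, 15): e=[58,26,4] → █
    (10,7)@(21, 15): e=[4,20,64] → █
    (11,7)@(23, 15): e=[-14,18,84] → ·
    (7,8)@(15, 17): e=[72,8,8] → █
    (11,8)@(23, 17): e=[0,0,88] → ·  [on edge]
    (2,9)@(5, 19): e=[176,0,-88] → ·  [on edge]
  covered (12 px):
    · · · · · · · · · · · ·
    · · · · · · · · · · · ·
    · · · · · · · · · · · ·
    · · · · · · · · · · · ·
    · · · · · · · · · · · ·
    · · · · · · · · █ · · ·
    · · · · · · · █ █ █ · ·
    · · · · · · · █ █ █ █ ·
    · · · · · · · █ █ █ █ ·
    · · · · · · · · · · · ·

Result: [[8,5],[7,6],[8,6],[9,6],[7,7],[8,7],[9,7],[10,7],[7,8],[8,8],[9,8],[10,8]]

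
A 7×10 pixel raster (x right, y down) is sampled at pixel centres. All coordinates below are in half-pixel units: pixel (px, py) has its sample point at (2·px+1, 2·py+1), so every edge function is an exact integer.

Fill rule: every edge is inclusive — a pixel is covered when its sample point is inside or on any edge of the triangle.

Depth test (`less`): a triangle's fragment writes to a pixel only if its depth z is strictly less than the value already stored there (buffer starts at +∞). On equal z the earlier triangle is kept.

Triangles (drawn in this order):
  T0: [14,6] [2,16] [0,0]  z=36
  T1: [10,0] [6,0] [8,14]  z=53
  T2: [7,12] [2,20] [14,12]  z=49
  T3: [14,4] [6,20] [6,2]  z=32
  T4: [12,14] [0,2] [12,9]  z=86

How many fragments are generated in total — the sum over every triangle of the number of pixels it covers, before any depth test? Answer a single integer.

T0:
  2·area = 212
  edge (14, 6)→(2, 16): d=(-12,10) inclusive
  edge (2, 16)→(0, 0): d=(-2,-16) inclusive
  edge (0, 0)→(14, 6): d=(14,6) inclusive
    (0,0)@(1, 1): e=[190,14,8] → #
    (1,0)@(3, 1): e=[170,46,-4] → ·
    (0,1)@(1, 3): e=[166,10,36] → #
    (1,1)@(3, 3): e=[146,42,24] → #
    (2,1)@(5, 3): e=[126,74,12] → #
    (3,1)@(7, 3): e=[106,106,0] → #  [on edge]
    (4,1)@(9, 3): e=[86,138,-12] → ·
    (0,2)@(1, 5): e=[142,6,64] → #
    (4,2)@(9, 5): e=[62,134,16] → #
    (5,2)@(11, 5): e=[42,166,4] → #
    (6,2)@(13, 5): e=[22,198,-8] → ·
    (0,3)@(1, 7): e=[118,2,92] → #
  covered (27 px):
    # · · · · · ·
    # # # # · · ·
    # # # # # # ·
    # # # # # # ·
    · # # # # · ·
    · # # # · · ·
    · # # · · · ·
    · # · · · · ·
    · · · · · · ·
    · · · · · · ·
T1:
  2·area = 56  (B↔C swapped to make it positive)
  edge (10, 0)→(8, 14): d=(-2,14) inclusive
  edge (8, 14)→(6, 0): d=(-2,-14) inclusive
  edge (6, 0)→(10, 0): d=(4,0) inclusive
    (3,0)@(7, 1): e=[40,12,4] → #
    (4,0)@(9, 1): e=[12,40,4] → #
    (5,0)@(11, 1): e=[-16,68,4] → ·
    (3,1)@(7, 3): e=[36,8,12] → #
    (5,1)@(11, 3): e=[-20,64,12] → ·
    (3,2)@(7, 5): e=[32,4,20] → #
    (5,2)@(11, 5): e=[-24,60,20] → ·
    (3,3)@(7, 7): e=[28,0,28] → #  [on edge]
    (4,3)@(9, 7): e=[0,28,28] → #  [on edge]
    (5,3)@(11, 7): e=[-28,56,28] → ·
    (3,4)@(7, 9): e=[24,-4,36] → ·
    (4,4)@(9, 9): e=[-4,24,36] → ·
  covered (8 px):
    · · · # # · ·
    · · · # # · ·
    · · · # # · ·
    · · · # # · ·
    · · · · · · ·
    · · · · · · ·
    · · · · · · ·
    · · · · · · ·
    · · · · · · ·
    · · · · · · ·
T2:
  2·area = 56  (B↔C swapped to make it positive)
  edge (7, 12)→(14, 12): d=(7,0) inclusive
  edge (14, 12)→(2, 20): d=(-12,8) inclusive
  edge (2, 20)→(7, 12): d=(5,-8) inclusive
    (3,6)@(7, 13): e=[7,44,5] → #
    (4,6)@(9, 13): e=[7,28,21] → #
    (5,6)@(11, 13): e=[7,12,37] → #
    (6,6)@(13, 13): e=[7,-4,53] → ·
    (3,7)@(7, 15): e=[21,20,15] → #
    (5,7)@(11, 15): e=[21,-12,47] → ·
    (2,8)@(5, 17): e=[35,12,9] → #
    (3,8)@(7, 17): e=[35,-4,25] → ·
    (4,8)@(9, 17): e=[35,-20,41] → ·
    (1,9)@(3, 19): e=[49,4,3] → #
    (2,9)@(5, 19): e=[49,-12,19] → ·
  covered (7 px):
    · · · · · · ·
    · · · · · · ·
    · · · · · · ·
    · · · · · · ·
    · · · · · · ·
    · · · · · · ·
    · · · # # # ·
    · · · # # · ·
    · · # · · · ·
    · # · · · · ·
T3:
  2·area = 144
  edge (14, 4)→(6, 20): d=(-8,16) inclusive
  edge (6, 20)→(6, 2): d=(0,-18) inclusive
  edge (6, 2)→(14, 4): d=(8,2) inclusive
    (3,1)@(7, 3): e=[120,18,6] → #
    (4,1)@(9, 3): e=[88,54,2] → #
    (5,1)@(11, 3): e=[56,90,-2] → ·
    (3,2)@(7, 5): e=[104,18,22] → #
    (5,2)@(11, 5): e=[40,90,14] → #
    (6,2)@(13, 5): e=[8,126,10] → #
    (3,3)@(7, 7): e=[88,18,38] → #
    (6,3)@(13, 7): e=[-8,126,26] → ·
    (3,4)@(7, 9): e=[72,18,54] → #
    (6,4)@(13, 9): e=[-24,126,42] → ·
    (3,5)@(7, 11): e=[56,18,70] → #
    (5,5)@(11, 11): e=[-8,90,62] → ·
  covered (18 px):
    · · · · · · ·
    · · · # # · ·
    · · · # # # #
    · · · # # # ·
    · · · # # # ·
    · · · # # · ·
    · · · # # · ·
    · · · # · · ·
    · · · # · · ·
    · · · · · · ·
T4:
  2·area = 60
  edge (12, 14)→(0, 2): d=(-12,-12) inclusive
  edge (0, 2)→(12, 9): d=(12,7) inclusive
  edge (12, 9)→(12, 14): d=(0,5) inclusive
    (0,1)@(1, 3): e=[0,5,55] → #  [on edge]
    (1,1)@(3, 3): e=[24,-9,45] → ·
    (0,2)@(1, 5): e=[-24,29,55] → ·
    (1,2)@(3, 5): e=[0,15,45] → #  [on edge]
    (2,2)@(5, 5): e=[24,1,35] → #
    (3,2)@(7, 5): e=[48,-13,25] → ·
    (1,3)@(3, 7): e=[-24,39,45] → ·
    (2,3)@(5, 7): e=[0,25,35] → #  [on edge]
    (3,3)@(7, 7): e=[24,11,25] → #
    (4,3)@(9, 7): e=[48,-3,15] → ·
    (2,4)@(5, 9): e=[-24,49,35] → ·
    (3,4)@(7, 9): e=[0,35,25] → #  [on edge]
    (4,5)@(9, 11): e=[0,45,15] → #  [on edge]
    (5,6)@(11, 13): e=[0,55,5] → #  [on edge]
    (6,7)@(13, 15): e=[0,65,-5] → ·  [on edge]
  covered (11 px):
    · · · · · · ·
    # · · · · · ·
    · # # · · · ·
    · · # # · · ·
    · · · # # # ·
    · · · · # # ·
    · · · · · # ·
    · · · · · · ·
    · · · · · · ·
    · · · · · · ·

Result: 71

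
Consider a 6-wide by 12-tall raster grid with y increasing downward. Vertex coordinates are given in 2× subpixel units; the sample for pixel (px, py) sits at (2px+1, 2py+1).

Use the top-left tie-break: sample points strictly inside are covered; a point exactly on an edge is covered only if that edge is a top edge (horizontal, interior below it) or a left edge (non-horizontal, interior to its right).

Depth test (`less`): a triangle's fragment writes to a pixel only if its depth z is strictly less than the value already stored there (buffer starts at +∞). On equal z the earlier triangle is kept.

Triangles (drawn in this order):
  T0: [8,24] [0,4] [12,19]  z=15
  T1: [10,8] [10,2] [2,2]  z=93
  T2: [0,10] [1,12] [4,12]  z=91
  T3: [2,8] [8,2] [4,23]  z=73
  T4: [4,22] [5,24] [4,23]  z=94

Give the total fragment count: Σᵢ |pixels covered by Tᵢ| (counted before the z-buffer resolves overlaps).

T0:
  2·area = 120
  edge (8, 24)→(0, 4): d=(-8,-20) top-left  bias=+0
  edge (0, 4)→(12, 19): d=(12,15) right/bottom  bias=-1
  edge (12, 19)→(8, 24): d=(-4,5) right/bottom  bias=-1
    (1,4)@(3, 9): e=[20,15,85] → #
    (2,4)@(5, 9): e=[60,-15,75] → ·
    (1,5)@(3, 11): e=[4,39,77] → #
    (2,5)@(5, 11): e=[44,9,67] → #
    (3,5)@(7, 11): e=[84,-21,57] → ·
    (1,6)@(3, 13): e=[-12,63,69] → ·
    (2,6)@(5, 13): e=[28,33,59] → #
    (3,6)@(7, 13): e=[68,3,49] → #
    (4,6)@(9, 13): e=[108,-27,39] → ·
    (2,7)@(5, 15): e=[12,57,51] → #
    (4,7)@(9, 15): e=[92,-3,31] → ·
    (2,8)@(5, 17): e=[-4,81,43] → ·
  covered (14 px):
    · · · · · ·
    · · · · · ·
    · · · · · ·
    · · · · · ·
    · # · · · ·
    · # # · · ·
    · · # # · ·
    · · # # · ·
    · · · # # ·
    · · · # # #
    · · · # # ·
    · · · · · ·
T1:
  2·area = 48  (B↔C swapped to make it positive)
  edge (10, 8)→(2, 2): d=(-8,-6) top-left  bias=+0
  edge (2, 2)→(10, 2): d=(8,0) top-left  bias=+0
  edge (10, 2)→(10, 8): d=(0,6) right/bottom  bias=-1
    (2,1)@(5, 3): e=[10,8,30] → #
    (3,1)@(7, 3): e=[22,8,18] → #
    (4,1)@(9, 3): e=[34,8,6] → #
    (5,1)@(11, 3): e=[46,8,-6] → ·
    (2,2)@(5, 5): e=[-6,24,30] → ·
    (3,2)@(7, 5): e=[6,24,18] → #
    (5,2)@(11, 5): e=[30,24,-6] → ·
    (3,3)@(7, 7): e=[-10,40,18] → ·
    (4,3)@(9, 7): e=[2,40,6] → #
    (5,3)@(11, 7): e=[14,40,-6] → ·
    (4,4)@(9, 9): e=[-14,56,6] → ·
  covered (6 px):
    · · · · · ·
    · · # # # ·
    · · · # # ·
    · · · · # ·
    · · · · · ·
    · · · · · ·
    · · · · · ·
    · · · · · ·
    · · · · · ·
    · · · · · ·
    · · · · · ·
    · · · · · ·
T2:
  2·area = 6  (B↔C swapped to make it positive)
  edge (0, 10)→(4, 12): d=(4,2) right/bottom  bias=-1
  edge (4, 12)→(1, 12): d=(-3,0) right/bottom  bias=-1
  edge (1, 12)→(0, 10): d=(-1,-2) top-left  bias=+0
    (0,5)@(1, 11): e=[2,3,1] → #
    (1,5)@(3, 11): e=[-2,3,5] → ·
    (0,6)@(1, 13): e=[10,-3,-1] → ·
  covered (1 px):
    · · · · · ·
    · · · · · ·
    · · · · · ·
    · · · · · ·
    · · · · · ·
    # · · · · ·
    · · · · · ·
    · · · · · ·
    · · · · · ·
    · · · · · ·
    · · · · · ·
    · · · · · ·
T3:
  2·area = 102
  edge (2, 8)→(8, 2): d=(6,-6) top-left  bias=+0
  edge (8, 2)→(4, 23): d=(-4,21) right/bottom  bias=-1
  edge (4, 23)→(2, 8): d=(-2,-15) top-left  bias=+0
    (4,0)@(9, 1): e=[0,-17,119] → ·  [on edge]
    (3,1)@(7, 3): e=[0,17,85] → #  [on edge]
    (4,1)@(9, 3): e=[12,-25,115] → ·
    (2,2)@(5, 5): e=[0,51,51] → #  [on edge]
    (4,2)@(9, 5): e=[24,-33,111] → ·
    (1,3)@(3, 7): e=[0,85,17] → #  [on edge]
    (4,3)@(9, 7): e=[36,-41,107] → ·
    (0,4)@(1, 9): e=[0,119,-17] → ·  [on edge]
    (1,4)@(3, 9): e=[12,77,13] → #
    (3,4)@(7, 9): e=[36,-7,73] → ·
    (1,5)@(3, 11): e=[24,69,9] → #
    (3,5)@(7, 11): e=[48,-15,69] → ·
  covered (15 px):
    · · · · · ·
    · · · # · ·
    · · # # · ·
    · # # # · ·
    · # # · · ·
    · # # · · ·
    · # # · · ·
    · # # · · ·
    · · # · · ·
    · · · · · ·
    · · · · · ·
    · · · · · ·
T4:
  2·area = 1
  edge (4, 22)→(5, 24): d=(1,2) right/bottom  bias=-1
  edge (5, 24)→(4, 23): d=(-1,-1) top-left  bias=+0
  edge (4, 23)→(4, 22): d=(0,-1) top-left  bias=+0
  covered (0 px):
    · · · · · ·
    · · · · · ·
    · · · · · ·
    · · · · · ·
    · · · · · ·
    · · · · · ·
    · · · · · ·
    · · · · · ·
    · · · · · ·
    · · · · · ·
    · · · · · ·
    · · · · · ·

Final: 36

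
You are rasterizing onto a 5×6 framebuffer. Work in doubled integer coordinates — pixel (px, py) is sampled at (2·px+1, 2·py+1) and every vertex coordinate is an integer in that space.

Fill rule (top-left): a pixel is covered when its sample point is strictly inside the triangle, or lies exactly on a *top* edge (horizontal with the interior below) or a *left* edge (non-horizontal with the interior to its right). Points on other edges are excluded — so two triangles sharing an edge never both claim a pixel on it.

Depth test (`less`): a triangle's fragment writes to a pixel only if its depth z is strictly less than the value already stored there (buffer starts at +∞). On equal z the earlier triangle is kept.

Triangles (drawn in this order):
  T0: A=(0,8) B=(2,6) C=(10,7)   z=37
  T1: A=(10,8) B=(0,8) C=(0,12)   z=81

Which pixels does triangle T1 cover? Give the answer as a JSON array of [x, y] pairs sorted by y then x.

T0:
  2·area = 18
  edge (0, 8)→(2, 6): d=(2,-2) top-left  bias=+0
  edge (2, 6)→(10, 7): d=(8,1) right/bottom  bias=-1
  edge (10, 7)→(0, 8): d=(-10,1) right/bottom  bias=-1
    (3,0)@(7, 1): e=[0,-45,63] → ·  [on edge]
    (2,1)@(5, 3): e=[0,-27,45] → ·  [on edge]
    (1,2)@(3, 5): e=[0,-9,27] → ·  [on edge]
    (0,3)@(1, 7): e=[0,9,9] → #  [on edge]
    (1,3)@(3, 7): e=[4,7,7] → #
    (2,3)@(5, 7): e=[8,5,5] → #
    (3,3)@(7, 7): e=[12,3,3] → #
    (4,3)@(9, 7): e=[16,1,1] → #
    (0,4)@(1, 9): e=[4,25,-11] → ·
    (1,4)@(3, 9): e=[8,23,-13] → ·
    (2,4)@(5, 9): e=[12,21,-15] → ·
    (3,4)@(7, 9): e=[16,19,-17] → ·
  covered (5 px):
    · · · · ·
    · · · · ·
    · · · · ·
    # # # # #
    · · · · ·
    · · · · ·
T1:
  2·area = 40  (B↔C swapped to make it positive)
  edge (10, 8)→(0, 12): d=(-10,4) right/bottom  bias=-1
  edge (0, 12)→(0, 8): d=(0,-4) top-left  bias=+0
  edge (0, 8)→(10, 8): d=(10,0) top-left  bias=+0
    (0,4)@(1, 9): e=[26,4,10] → #
    (1,4)@(3, 9): e=[18,12,10] → #
    (2,4)@(5, 9): e=[10,20,10] → #
    (3,4)@(7, 9): e=[2,28,10] → #
    (4,4)@(9, 9): e=[-6,36,10] → ·
    (0,5)@(1, 11): e=[6,4,30] → #
    (1,5)@(3, 11): e=[-2,12,30] → ·
    (2,5)@(5, 11): e=[-10,20,30] → ·
    (3,5)@(7, 11): e=[-18,28,30] → ·
  covered (5 px):
    · · · · ·
    · · · · ·
    · · · · ·
    · · · · ·
    # # # # ·
    # · · · ·

Final: [[0,4],[1,4],[2,4],[3,4],[0,5]]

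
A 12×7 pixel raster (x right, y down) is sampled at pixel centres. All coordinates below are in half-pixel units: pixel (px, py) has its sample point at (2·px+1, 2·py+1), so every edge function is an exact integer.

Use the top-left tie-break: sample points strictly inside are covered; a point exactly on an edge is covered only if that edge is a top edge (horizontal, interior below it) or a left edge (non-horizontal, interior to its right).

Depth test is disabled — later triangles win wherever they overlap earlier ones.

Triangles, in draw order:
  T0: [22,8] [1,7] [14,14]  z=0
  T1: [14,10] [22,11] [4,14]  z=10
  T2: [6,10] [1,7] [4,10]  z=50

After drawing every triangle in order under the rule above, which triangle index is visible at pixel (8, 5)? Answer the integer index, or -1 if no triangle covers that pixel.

T0:
  2·area = 134  (B↔C swapped to make it positive)
  edge (22, 8)→(14, 14): d=(-8,6) right/bottom  bias=-1
  edge (14, 14)→(1, 7): d=(-13,-7) top-left  bias=+0
  edge (1, 7)→(22, 8): d=(21,1) right/bottom  bias=-1
    (0,3)@(1, 7): e=[134,0,0] → .  [on edge]
    (2,4)@(5, 9): e=[94,2,38] → X
    (3,4)@(7, 9): e=[82,16,36] → X
    (4,4)@(9, 9): e=[70,30,34] → X
    (5,4)@(11, 9): e=[58,44,32] → X
    (6,4)@(13, 9): e=[46,58,30] → X
    (7,4)@(15, 9): e=[34,72,28] → X
    (8,4)@(17, 9): e=[22,86,26] → X
    (9,4)@(19, 9): e=[10,100,24] → X
    (10,4)@(21, 9): e=[-2,114,22] → .
    (2,5)@(5, 11): e=[78,-24,80] → .
    (3,5)@(7, 11): e=[66,-10,78] → .
  covered (15 px):
    . . . . . . . . . . . .
    . . . . . . . . . . . .
    . . . . . . . . . . . .
    . . . . . . . . . . . .
    . . X X X X X X X X . .
    . . . . X X X X X . . .
    . . . . . . X X . . . .
T1:
  2·area = 42
  edge (14, 10)→(22, 11): d=(8,1) right/bottom  bias=-1
  edge (22, 11)→(4, 14): d=(-18,3) right/bottom  bias=-1
  edge (4, 14)→(14, 10): d=(10,-4) top-left  bias=+0
    (6,5)@(13, 11): e=[9,27,6] → X
    (7,5)@(15, 11): e=[7,21,14] → X
    (8,5)@(17, 11): e=[5,15,22] → X
    (9,5)@(19, 11): e=[3,9,30] → X
    (10,5)@(21, 11): e=[1,3,38] → X
    (11,5)@(23, 11): e=[-1,-3,46] → .
    (3,6)@(7, 13): e=[31,9,2] → X
    (4,6)@(9, 13): e=[29,3,10] → X
    (5,6)@(11, 13): e=[27,-3,18] → .
    (6,6)@(13, 13): e=[25,-9,26] → .
    (7,6)@(15, 13): e=[23,-15,34] → .
    (8,6)@(17, 13): e=[21,-21,42] → .
  covered (7 px):
    . . . . . . . . . . . .
    . . . . . . . . . . . .
    . . . . . . . . . . . .
    . . . . . . . . . . . .
    . . . . . . . . . . . .
    . . . . . . X X X X X .
    . . . X X . . . . . . .
T2:
  2·area = 6  (B↔C swapped to make it positive)
  edge (6, 10)→(4, 10): d=(-2,0) right/bottom  bias=-1
  edge (4, 10)→(1, 7): d=(-3,-3) top-left  bias=+0
  edge (1, 7)→(6, 10): d=(5,3) right/bottom  bias=-1
    (0,3)@(1, 7): e=[6,0,0] → .  [on edge]
    (1,4)@(3, 9): e=[2,0,4] → X  [on edge]
    (2,4)@(5, 9): e=[2,6,-2] → .
    (1,5)@(3, 11): e=[-2,-6,14] → .
    (2,5)@(5, 11): e=[-2,0,8] → .  [on edge]
    (3,6)@(7, 13): e=[-6,0,12] → .  [on edge]
    (5,6)@(11, 13): e=[-6,12,0] → .  [on edge]
  covered (1 px):
    . . . . . . . . . . . .
    . . . . . . . . . . . .
    . . . . . . . . . . . .
    . . . . . . . . . . . .
    . X . . . . . . . . . .
    . . . . . . . . . . . .
    . . . . . . . . . . . .

Z-buffer (winner per pixel, '.' = empty):
  . . . . . . . . . . . .
  . . . . . . . . . . . .
  . . . . . . . . . . . .
  . . . . . . . . . . . .
  . 2 0 0 0 0 0 0 0 0 . .
  . . . . 0 0 1 1 1 1 1 .
  . . . 1 1 . 0 0 . . . .

Answer: 1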